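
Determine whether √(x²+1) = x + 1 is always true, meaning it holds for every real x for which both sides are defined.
Claim: √(x²+1) = x + 1.
Test a specific point where both sides are defined: x = 3.
LHS = √(x²+1) ≈ 3.1623
RHS = x + 1 ≈ 4.0000
Since 3.1623 ≠ 4.0000, the equation fails at this point, so it cannot hold for every real x for which both sides are defined.
(x+1)² = x² + 2x + 1 ≠ x² + 1 unless x = 0.

Conclusion: No, this is NOT an identity.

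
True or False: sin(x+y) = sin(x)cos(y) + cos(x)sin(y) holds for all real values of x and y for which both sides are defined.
Claim: sin(x+y) = sin(x)cos(y) + cos(x)sin(y).
Reasoning: By Euler's formula e^(i(x+y)) = e^(ix)·e^(iy) = (cos x + i·sin x)(cos y + i·sin y). The imaginary part of the left side is sin(x+y); the imaginary part of the product is sin(x)cos(y) + cos(x)sin(y).
So the two sides agree for all real values of x and y for which both sides are defined.

Conclusion: True.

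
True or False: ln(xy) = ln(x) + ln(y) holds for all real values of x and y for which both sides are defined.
Claim: ln(xy) = ln(x) + ln(y).
Reasoning: Both sides are simultaneously defined only when x, y > 0. Write x = e^p, y = e^q (p = ln x, q = ln y). Then xy = e^p · e^q = e^(p+q), so ln(xy) = p + q = ln(x) + ln(y).
So the two sides agree for all real values of x and y for which both sides are defined.

Conclusion: True.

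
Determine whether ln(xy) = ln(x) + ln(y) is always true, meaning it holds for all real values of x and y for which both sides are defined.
Yes, this is an identity.

Claim: ln(xy) = ln(x) + ln(y).
Reasoning: Both sides are simultaneously defined only when x, y > 0. Write x = e^p, y = e^q (p = ln x, q = ln y). Then xy = e^p · e^q = e^(p+q), so ln(xy) = p + q = ln(x) + ln(y).
So the two sides agree for all real values of x and y for which both sides are defined.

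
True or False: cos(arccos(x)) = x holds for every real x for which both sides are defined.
Claim: cos(arccos(x)) = x.
Reasoning: For -1 ≤ x ≤ 1 (where arccos is defined), arccos(x) is by definition an angle whose cosine equals x. Taking the cosine of that angle returns x. (Note the other order, arccos(cos x) = x, is NOT an identity.)
So the two sides agree for every real x for which both sides are defined.

Conclusion: True.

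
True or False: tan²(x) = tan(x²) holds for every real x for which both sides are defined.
Claim: tan²(x) = tan(x²).
Test a specific point where both sides are defined: x = 2π/3.
LHS = tan²(x) ≈ 3.0000
RHS = tan(x²) ≈ 2.9590
Since 3.0000 ≠ 2.9590, the equation fails at this point, so it cannot hold for every real x for which both sides are defined.
tan²(x) means (tan x)², squaring the output; tan(x²) squares the input. These are different functions.

Conclusion: False.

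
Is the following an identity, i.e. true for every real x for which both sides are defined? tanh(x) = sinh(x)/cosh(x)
Yes, this is an identity.

Claim: tanh(x) = sinh(x)/cosh(x).
Reasoning: tanh(x) is defined as sinh(x)/cosh(x) = (e^x - e^-x)/(e^x + e^-x); cosh(x) ≥ 1 is never zero, so this holds for every real x.
So the two sides agree for every real x for which both sides are defined.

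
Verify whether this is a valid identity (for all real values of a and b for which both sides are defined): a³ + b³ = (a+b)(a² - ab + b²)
Claim: a³ + b³ = (a+b)(a² - ab + b²).
Reasoning: Expand the right side: (a+b)(a² - ab + b²) = a³ - a²b + ab² + a²b - ab² + b³ = a³ + b³ (the middle terms cancel in pairs).
So the two sides agree for all real values of a and b for which both sides are defined.

Conclusion: Yes, this is an identity.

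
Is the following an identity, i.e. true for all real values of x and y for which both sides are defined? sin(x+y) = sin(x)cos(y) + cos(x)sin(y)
Claim: sin(x+y) = sin(x)cos(y) + cos(x)sin(y).
Reasoning: By Euler's formula e^(i(x+y)) = e^(ix)·e^(iy) = (cos x + i·sin x)(cos y + i·sin y). The imaginary part of the left side is sin(x+y); the imaginary part of the product is sin(x)cos(y) + cos(x)sin(y).
So the two sides agree for all real values of x and y for which both sides are defined.

Conclusion: Yes, this is an identity.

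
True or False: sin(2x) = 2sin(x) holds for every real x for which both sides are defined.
Claim: sin(2x) = 2sin(x).
Test a specific point where both sides are defined: x = π/6.
LHS = sin(2x) ≈ 0.8660
RHS = 2sin(x) ≈ 1.0000
Since 0.8660 ≠ 1.0000, the equation fails at this point, so it cannot hold for every real x for which both sides are defined.
The correct double-angle formula is sin(2x) = 2sin(x)cos(x).

Conclusion: False.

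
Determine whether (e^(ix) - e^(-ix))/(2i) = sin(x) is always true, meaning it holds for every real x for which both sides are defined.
Yes, this is an identity.

Claim: (e^(ix) - e^(-ix))/(2i) = sin(x).
Reasoning: By Euler's formula e^(ix) = cos(x) + i·sin(x) and e^(-ix) = cos(x) - i·sin(x). Subtracting cancels the cosine terms: e^(ix) - e^(-ix) = 2i·sin(x); divide by 2i.
So the two sides agree for every real x for which both sides are defined.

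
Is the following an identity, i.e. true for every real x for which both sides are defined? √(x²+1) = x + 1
Claim: √(x²+1) = x + 1.
Test a specific point where both sides are defined: x = 3/2.
LHS = √(x²+1) ≈ 1.8028
RHS = x + 1 ≈ 2.5000
Since 1.8028 ≠ 2.5000, the equation fails at this point, so it cannot hold for every real x for which both sides are defined.
(x+1)² = x² + 2x + 1 ≠ x² + 1 unless x = 0.

Conclusion: No, this is NOT an identity.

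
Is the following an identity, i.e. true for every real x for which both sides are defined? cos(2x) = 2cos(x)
No, this is NOT an identity.

Claim: cos(2x) = 2cos(x).
Test a specific point where both sides are defined: x = 3π/4.
LHS = cos(2x) ≈ 0.0000
RHS = 2cos(x) ≈ -1.4142
Since 0.0000 ≠ -1.4142, the equation fails at this point, so it cannot hold for every real x for which both sides are defined.
The correct double-angle formula is cos(2x) = cos²x - sin²x.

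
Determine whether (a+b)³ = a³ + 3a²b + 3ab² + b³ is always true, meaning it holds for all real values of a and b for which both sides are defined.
Claim: (a+b)³ = a³ + 3a²b + 3ab² + b³.
Reasoning: (a+b)³ = (a+b)(a+b)² = (a+b)(a² + 2ab + b²) = a³ + 2a²b + ab² + a²b + 2ab² + b³ = a³ + 3a²b + 3ab² + b³.
So the two sides agree for all real values of a and b for which both sides are defined.

Conclusion: Yes, this is an identity.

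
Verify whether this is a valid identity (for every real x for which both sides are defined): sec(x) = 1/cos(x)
Yes, this is an identity.

Claim: sec(x) = 1/cos(x).
Reasoning: sec(x) is by definition the reciprocal of cos(x), wherever cos(x) ≠ 0.
So the two sides agree for every real x for which both sides are defined.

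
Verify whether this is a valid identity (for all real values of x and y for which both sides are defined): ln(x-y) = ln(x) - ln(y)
No, this is NOT an identity.

Claim: ln(x-y) = ln(x) - ln(y).
Test a specific point where both sides are defined: x = 5, y = 2.
LHS = ln(x-y) ≈ 1.0986
RHS = ln(x) - ln(y) ≈ 0.9163
Since 1.0986 ≠ 0.9163, the equation fails at this point, so it cannot hold for all real values of x and y for which both sides are defined.
ln(x) - ln(y) = ln(x/y), not ln(x-y).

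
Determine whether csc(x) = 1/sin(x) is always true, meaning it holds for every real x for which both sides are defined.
Claim: csc(x) = 1/sin(x).
Reasoning: csc(x) is by definition the reciprocal of sin(x), wherever sin(x) ≠ 0.
So the two sides agree for every real x for which both sides are defined.

Conclusion: Yes, this is an identity.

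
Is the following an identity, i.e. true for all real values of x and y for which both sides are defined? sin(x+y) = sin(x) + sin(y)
Claim: sin(x+y) = sin(x) + sin(y).
Test a specific point where both sides are defined: x = -π/4, y = π.
LHS = sin(x+y) ≈ 0.7071
RHS = sin(x) + sin(y) ≈ -0.7071
Since 0.7071 ≠ -0.7071, the equation fails at this point, so it cannot hold for all real values of x and y for which both sides are defined.
The correct expansion is sin(x+y) = sin(x)cos(y) + cos(x)sin(y); sine is not additive.

Conclusion: No, this is NOT an identity.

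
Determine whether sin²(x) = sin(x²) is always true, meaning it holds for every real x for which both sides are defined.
No, this is NOT an identity.

Claim: sin²(x) = sin(x²).
Test a specific point where both sides are defined: x = π/2.
LHS = sin²(x) ≈ 1.0000
RHS = sin(x²) ≈ 0.6243
Since 1.0000 ≠ 0.6243, the equation fails at this point, so it cannot hold for every real x for which both sides are defined.
sin²(x) means (sin x)², squaring the output; sin(x²) squares the input. These are different functions.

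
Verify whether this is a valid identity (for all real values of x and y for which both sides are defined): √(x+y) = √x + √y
Claim: √(x+y) = √x + √y.
Test a specific point where both sides are defined: x = 1, y = 1.
LHS = √(x+y) ≈ 1.4142
RHS = √x + √y ≈ 2.0000
Since 1.4142 ≠ 2.0000, the equation fails at this point, so it cannot hold for all real values of x and y for which both sides are defined.
Squaring the right side gives x + 2√(xy) + y, not x + y.

Conclusion: No, this is NOT an identity.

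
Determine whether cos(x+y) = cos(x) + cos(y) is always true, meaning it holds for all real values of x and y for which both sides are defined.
No, this is NOT an identity.

Claim: cos(x+y) = cos(x) + cos(y).
Test a specific point where both sides are defined: x = π/3, y = 2π/3.
LHS = cos(x+y) ≈ -1.0000
RHS = cos(x) + cos(y) ≈ 0.0000
Since -1.0000 ≠ 0.0000, the equation fails at this point, so it cannot hold for all real values of x and y for which both sides are defined.
The correct expansion is cos(x+y) = cos(x)cos(y) - sin(x)sin(y); cosine is not additive.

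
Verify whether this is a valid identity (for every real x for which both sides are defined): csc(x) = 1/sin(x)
Claim: csc(x) = 1/sin(x).
Reasoning: csc(x) is by definition the reciprocal of sin(x), wherever sin(x) ≠ 0.
So the two sides agree for every real x for which both sides are defined.

Conclusion: Yes, this is an identity.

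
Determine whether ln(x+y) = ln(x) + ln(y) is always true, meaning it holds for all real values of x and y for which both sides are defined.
No, this is NOT an identity.

Claim: ln(x+y) = ln(x) + ln(y).
Test a specific point where both sides are defined: x = 1/2, y = 1.
LHS = ln(x+y) ≈ 0.4055
RHS = ln(x) + ln(y) ≈ -0.6931
Since 0.4055 ≠ -0.6931, the equation fails at this point, so it cannot hold for all real values of x and y for which both sides are defined.
ln(x) + ln(y) = ln(xy), not ln(x+y).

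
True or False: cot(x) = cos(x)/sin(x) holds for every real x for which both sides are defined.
True.

Claim: cot(x) = cos(x)/sin(x).
Reasoning: cot(x) is defined as 1/tan(x) = 1/(sin(x)/cos(x)) = cos(x)/sin(x), wherever sin(x) ≠ 0.
So the two sides agree for every real x for which both sides are defined.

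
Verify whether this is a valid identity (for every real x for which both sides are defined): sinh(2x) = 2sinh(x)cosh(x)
Claim: sinh(2x) = 2sinh(x)cosh(x).
Reasoning: 2sinh(x)cosh(x) = 2 · (e^x - e^-x)/2 · (e^x + e^-x)/2 = (e^(2x) - e^(-2x))/2 = sinh(2x).
So the two sides agree for every real x for which both sides are defined.

Conclusion: Yes, this is an identity.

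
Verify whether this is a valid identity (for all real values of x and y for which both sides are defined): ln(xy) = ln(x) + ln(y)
Yes, this is an identity.

Claim: ln(xy) = ln(x) + ln(y).
Reasoning: Both sides are simultaneously defined only when x, y > 0. Write x = e^p, y = e^q (p = ln x, q = ln y). Then xy = e^p · e^q = e^(p+q), so ln(xy) = p + q = ln(x) + ln(y).
So the two sides agree for all real values of x and y for which both sides are defined.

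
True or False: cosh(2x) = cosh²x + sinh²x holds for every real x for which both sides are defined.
Claim: cosh(2x) = cosh²x + sinh²x.
Reasoning: cosh²x = (e^(2x) + 2 + e^(-2x))/4 and sinh²x = (e^(2x) - 2 + e^(-2x))/4. Adding gives (2e^(2x) + 2e^(-2x))/4 = (e^(2x) + e^(-2x))/2 = cosh(2x).
So the two sides agree for every real x for which both sides are defined.

Conclusion: True.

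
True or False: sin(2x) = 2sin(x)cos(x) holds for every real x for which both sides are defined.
Claim: sin(2x) = 2sin(x)cos(x).
Reasoning: Put y = x in the addition formula sin(x+y) = sin(x)cos(y) + cos(x)sin(y): sin(2x) = sin(x)cos(x) + cos(x)sin(x) = 2sin(x)cos(x).
So the two sides agree for every real x for which both sides are defined.

Conclusion: True.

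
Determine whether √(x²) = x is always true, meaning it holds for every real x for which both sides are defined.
No, this is NOT an identity.

Claim: √(x²) = x.
Test a specific point where both sides are defined: x = -3.
LHS = √(x²) ≈ 3.0000
RHS = x ≈ -3.0000
Since 3.0000 ≠ -3.0000, the equation fails at this point, so it cannot hold for every real x for which both sides are defined.
√(x²) = |x|, which differs from x whenever x < 0 (both sides are defined for every real x).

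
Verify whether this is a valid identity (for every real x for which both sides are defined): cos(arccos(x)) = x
Claim: cos(arccos(x)) = x.
Reasoning: For -1 ≤ x ≤ 1 (where arccos is defined), arccos(x) is by definition an angle whose cosine equals x. Taking the cosine of that angle returns x. (Note the other order, arccos(cos x) = x, is NOT an identity.)
So the two sides agree for every real x for which both sides are defined.

Conclusion: Yes, this is an identity.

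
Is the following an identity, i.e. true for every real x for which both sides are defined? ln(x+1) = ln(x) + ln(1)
No, this is NOT an identity.

Claim: ln(x+1) = ln(x) + ln(1).
Test a specific point where both sides are defined: x = 1/2.
LHS = ln(x+1) ≈ 0.4055
RHS = ln(x) + ln(1) ≈ -0.6931
Since 0.4055 ≠ -0.6931, the equation fails at this point, so it cannot hold for every real x for which both sides are defined.
ln(1) = 0, so the right side is just ln(x), which differs from ln(x+1).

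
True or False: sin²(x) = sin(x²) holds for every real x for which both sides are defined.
Claim: sin²(x) = sin(x²).
Test a specific point where both sides are defined: x = -π/3.
LHS = sin²(x) ≈ 0.7500
RHS = sin(x²) ≈ 0.8897
Since 0.7500 ≠ 0.8897, the equation fails at this point, so it cannot hold for every real x for which both sides are defined.
sin²(x) means (sin x)², squaring the output; sin(x²) squares the input. These are different functions.

Conclusion: False.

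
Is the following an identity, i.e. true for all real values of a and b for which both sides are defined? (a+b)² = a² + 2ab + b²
Yes, this is an identity.

Claim: (a+b)² = a² + 2ab + b².
Reasoning: Expand: (a+b)² = (a+b)(a+b) = a·a + a·b + b·a + b·b = a² + 2ab + b².
So the two sides agree for all real values of a and b for which both sides are defined.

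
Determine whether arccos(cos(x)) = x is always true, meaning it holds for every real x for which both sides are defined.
Claim: arccos(cos(x)) = x.
Test a specific point where both sides are defined: x = -π/2.
LHS = arccos(cos(x)) ≈ 1.5708
RHS = x ≈ -1.5708
Since 1.5708 ≠ -1.5708, the equation fails at this point, so it cannot hold for every real x for which both sides are defined.
arccos only returns values in [0, π], so arccos(cos(x)) = x holds only for x in that interval, not for all real x.

Conclusion: No, this is NOT an identity.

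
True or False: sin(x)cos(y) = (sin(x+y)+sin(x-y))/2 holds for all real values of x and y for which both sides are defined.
Claim: sin(x)cos(y) = (sin(x+y)+sin(x-y))/2.
Reasoning: sin(x+y) = sin(x)cos(y) + cos(x)sin(y) and sin(x-y) = sin(x)cos(y) - cos(x)sin(y). Adding, sin(x+y) + sin(x-y) = 2sin(x)cos(y); divide by 2.
So the two sides agree for all real values of x and y for which both sides are defined.

Conclusion: True.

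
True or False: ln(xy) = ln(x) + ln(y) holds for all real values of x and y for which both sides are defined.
Claim: ln(xy) = ln(x) + ln(y).
Reasoning: Both sides are simultaneously defined only when x, y > 0. Write x = e^p, y = e^q (p = ln x, q = ln y). Then xy = e^p · e^q = e^(p+q), so ln(xy) = p + q = ln(x) + ln(y).
So the two sides agree for all real values of x and y for which both sides are defined.

Conclusion: True.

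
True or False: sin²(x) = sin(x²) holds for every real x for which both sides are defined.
Claim: sin²(x) = sin(x²).
Test a specific point where both sides are defined: x = -π/6.
LHS = sin²(x) ≈ 0.2500
RHS = sin(x²) ≈ 0.2707
Since 0.2500 ≠ 0.2707, the equation fails at this point, so it cannot hold for every real x for which both sides are defined.
sin²(x) means (sin x)², squaring the output; sin(x²) squares the input. These are different functions.

Conclusion: False.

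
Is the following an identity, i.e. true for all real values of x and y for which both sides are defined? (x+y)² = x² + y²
No, this is NOT an identity.

Claim: (x+y)² = x² + y².
Test a specific point where both sides are defined: x = -2, y = 1/2.
LHS = (x+y)² ≈ 2.2500
RHS = x² + y² ≈ 4.2500
Since 2.2500 ≠ 4.2500, the equation fails at this point, so it cannot hold for all real values of x and y for which both sides are defined.
The correct expansion is (x+y)² = x² + 2xy + y²; the cross term 2xy is missing.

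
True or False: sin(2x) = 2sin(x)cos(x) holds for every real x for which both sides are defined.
Claim: sin(2x) = 2sin(x)cos(x).
Reasoning: Put y = x in the addition formula sin(x+y) = sin(x)cos(y) + cos(x)sin(y): sin(2x) = sin(x)cos(x) + cos(x)sin(x) = 2sin(x)cos(x).
So the two sides agree for every real x for which both sides are defined.

Conclusion: True.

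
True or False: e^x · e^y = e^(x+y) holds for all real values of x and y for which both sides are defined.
True.

Claim: e^x · e^y = e^(x+y).
Reasoning: This is the law of exponents for a common base: multiplying powers adds exponents. E.g. from the series, (Σ x^j/j!)(Σ y^k/k!) = Σ_m (Σ_{j+k=m} x^j y^k/(j!k!)) = Σ_m (x+y)^m/m! by the binomial theorem.
So the two sides agree for all real values of x and y for which both sides are defined.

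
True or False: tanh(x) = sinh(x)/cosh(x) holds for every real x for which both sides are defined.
True.

Claim: tanh(x) = sinh(x)/cosh(x).
Reasoning: tanh(x) is defined as sinh(x)/cosh(x) = (e^x - e^-x)/(e^x + e^-x); cosh(x) ≥ 1 is never zero, so this holds for every real x.
So the two sides agree for every real x for which both sides are defined.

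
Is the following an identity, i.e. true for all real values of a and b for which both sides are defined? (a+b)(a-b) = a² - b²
Claim: (a+b)(a-b) = a² - b².
Reasoning: Expand: (a+b)(a-b) = a² - ab + ba - b² = a² - b² (the cross terms cancel).
So the two sides agree for all real values of a and b for which both sides are defined.

Conclusion: Yes, this is an identity.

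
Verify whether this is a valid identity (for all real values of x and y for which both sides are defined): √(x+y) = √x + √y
Claim: √(x+y) = √x + √y.
Test a specific point where both sides are defined: x = 2, y = 3.
LHS = √(x+y) ≈ 2.2361
RHS = √x + √y ≈ 3.1463
Since 2.2361 ≠ 3.1463, the equation fails at this point, so it cannot hold for all real values of x and y for which both sides are defined.
Squaring the right side gives x + 2√(xy) + y, not x + y.

Conclusion: No, this is NOT an identity.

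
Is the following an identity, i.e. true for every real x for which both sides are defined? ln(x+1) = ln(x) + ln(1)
No, this is NOT an identity.

Claim: ln(x+1) = ln(x) + ln(1).
Test a specific point where both sides are defined: x = 4.
LHS = ln(x+1) ≈ 1.6094
RHS = ln(x) + ln(1) ≈ 1.3863
Since 1.6094 ≠ 1.3863, the equation fails at this point, so it cannot hold for every real x for which both sides are defined.
ln(1) = 0, so the right side is just ln(x), which differs from ln(x+1).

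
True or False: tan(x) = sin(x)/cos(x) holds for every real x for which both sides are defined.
Claim: tan(x) = sin(x)/cos(x).
Reasoning: For an angle x whose terminal point on the unit circle is (cos x, sin x), tan(x) is defined as the ratio (second coordinate)/(first coordinate) = sin(x)/cos(x), wherever cos(x) ≠ 0.
So the two sides agree for every real x for which both sides are defined.

Conclusion: True.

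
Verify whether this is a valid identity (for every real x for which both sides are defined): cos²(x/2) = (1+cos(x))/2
Yes, this is an identity.

Claim: cos²(x/2) = (1+cos(x))/2.
Reasoning: Use cos(2θ) = 2cos²θ - 1 with θ = x/2: cos(x) = 2cos²(x/2) - 1. Solving for cos²(x/2) gives (1 + cos(x))/2.
So the two sides agree for every real x for which both sides are defined.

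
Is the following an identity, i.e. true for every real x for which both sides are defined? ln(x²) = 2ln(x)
Yes, this is an identity.

Claim: ln(x²) = 2ln(x).
Reasoning: The right side requires x > 0. For x > 0, x² = (e^(ln x))² = e^(2ln x), so ln(x²) = 2ln(x). (For x < 0 the right side is undefined, so those values are outside the claim.)
So the two sides agree for every real x for which both sides are defined.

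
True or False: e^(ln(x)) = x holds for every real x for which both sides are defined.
True.

Claim: e^(ln(x)) = x.
Reasoning: For x > 0, ln(x) is by definition the exponent p such that e^p = x. Raising e to that exponent therefore returns x: e^(ln x) = x.
So the two sides agree for every real x for which both sides are defined.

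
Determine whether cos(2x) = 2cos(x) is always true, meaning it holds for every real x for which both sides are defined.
No, this is NOT an identity.

Claim: cos(2x) = 2cos(x).
Test a specific point where both sides are defined: x = π/2.
LHS = cos(2x) ≈ -1.0000
RHS = 2cos(x) ≈ 0.0000
Since -1.0000 ≠ 0.0000, the equation fails at this point, so it cannot hold for every real x for which both sides are defined.
The correct double-angle formula is cos(2x) = cos²x - sin²x.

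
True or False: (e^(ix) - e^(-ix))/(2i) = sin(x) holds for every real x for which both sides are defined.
True.

Claim: (e^(ix) - e^(-ix))/(2i) = sin(x).
Reasoning: By Euler's formula e^(ix) = cos(x) + i·sin(x) and e^(-ix) = cos(x) - i·sin(x). Subtracting cancels the cosine terms: e^(ix) - e^(-ix) = 2i·sin(x); divide by 2i.
So the two sides agree for every real x for which both sides are defined.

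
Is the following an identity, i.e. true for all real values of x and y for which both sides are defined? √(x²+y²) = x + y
Claim: √(x²+y²) = x + y.
Test a specific point where both sides are defined: x = 4, y = 1/2.
LHS = √(x²+y²) ≈ 4.0311
RHS = x + y ≈ 4.5000
Since 4.0311 ≠ 4.5000, the equation fails at this point, so it cannot hold for all real values of x and y for which both sides are defined.
(x+y)² = x² + 2xy + y², not x² + y², so the square root does not split this way.

Conclusion: No, this is NOT an identity.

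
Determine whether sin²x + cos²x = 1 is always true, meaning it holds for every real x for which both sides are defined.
Claim: sin²x + cos²x = 1.
Reasoning: The point (cos x, sin x) lies on the unit circle X² + Y² = 1, so cos²x + sin²x = 1 for every real x.
So the two sides agree for every real x for which both sides are defined.

Conclusion: Yes, this is an identity.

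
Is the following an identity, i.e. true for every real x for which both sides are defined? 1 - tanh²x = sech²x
Claim: 1 - tanh²x = sech²x.
Reasoning: Divide cosh²x - sinh²x = 1 through by cosh²x (never zero): 1 - tanh²x = 1/cosh²x = sech²x.
So the two sides agree for every real x for which both sides are defined.

Conclusion: Yes, this is an identity.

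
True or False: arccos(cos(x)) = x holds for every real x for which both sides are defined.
Claim: arccos(cos(x)) = x.
Test a specific point where both sides are defined: x = -π/3.
LHS = arccos(cos(x)) ≈ 1.0472
RHS = x ≈ -1.0472
Since 1.0472 ≠ -1.0472, the equation fails at this point, so it cannot hold for every real x for which both sides are defined.
arccos only returns values in [0, π], so arccos(cos(x)) = x holds only for x in that interval, not for all real x.

Conclusion: False.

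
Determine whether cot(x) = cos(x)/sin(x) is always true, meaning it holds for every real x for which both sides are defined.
Yes, this is an identity.

Claim: cot(x) = cos(x)/sin(x).
Reasoning: cot(x) is defined as 1/tan(x) = 1/(sin(x)/cos(x)) = cos(x)/sin(x), wherever sin(x) ≠ 0.
So the two sides agree for every real x for which both sides are defined.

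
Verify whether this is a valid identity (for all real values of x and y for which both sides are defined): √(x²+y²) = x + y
Claim: √(x²+y²) = x + y.
Test a specific point where both sides are defined: x = 4, y = -3.
LHS = √(x²+y²) ≈ 5.0000
RHS = x + y ≈ 1.0000
Since 5.0000 ≠ 1.0000, the equation fails at this point, so it cannot hold for all real values of x and y for which both sides are defined.
(x+y)² = x² + 2xy + y², not x² + y², so the square root does not split this way.

Conclusion: No, this is NOT an identity.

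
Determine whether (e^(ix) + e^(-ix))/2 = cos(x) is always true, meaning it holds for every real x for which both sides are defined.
Yes, this is an identity.

Claim: (e^(ix) + e^(-ix))/2 = cos(x).
Reasoning: By Euler's formula e^(ix) = cos(x) + i·sin(x) and e^(-ix) = cos(x) - i·sin(x). Adding cancels the sine terms: e^(ix) + e^(-ix) = 2cos(x); divide by 2.
So the two sides agree for every real x for which both sides are defined.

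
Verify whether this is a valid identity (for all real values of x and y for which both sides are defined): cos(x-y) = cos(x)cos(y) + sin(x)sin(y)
Yes, this is an identity.

Claim: cos(x-y) = cos(x)cos(y) + sin(x)sin(y).
Reasoning: Replace y by -y in cos(x+y) = cos(x)cos(y) - sin(x)sin(y) and use cos(-y) = cos(y), sin(-y) = -sin(y): cos(x-y) = cos(x)cos(y) + sin(x)sin(y).
So the two sides agree for all real values of x and y for which both sides are defined.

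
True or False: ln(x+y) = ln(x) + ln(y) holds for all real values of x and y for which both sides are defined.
False.

Claim: ln(x+y) = ln(x) + ln(y).
Test a specific point where both sides are defined: x = 2, y = 3.
LHS = ln(x+y) ≈ 1.6094
RHS = ln(x) + ln(y) ≈ 1.7918
Since 1.6094 ≠ 1.7918, the equation fails at this point, so it cannot hold for all real values of x and y for which both sides are defined.
ln(x) + ln(y) = ln(xy), not ln(x+y).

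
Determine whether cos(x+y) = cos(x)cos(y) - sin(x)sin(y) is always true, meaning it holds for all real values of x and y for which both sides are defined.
Claim: cos(x+y) = cos(x)cos(y) - sin(x)sin(y).
Reasoning: By Euler's formula e^(i(x+y)) = e^(ix)·e^(iy) = (cos x + i·sin x)(cos y + i·sin y). The real part of the left side is cos(x+y); the real part of the product is cos(x)cos(y) - sin(x)sin(y) (since i·i = -1).
So the two sides agree for all real values of x and y for which both sides are defined.

Conclusion: Yes, this is an identity.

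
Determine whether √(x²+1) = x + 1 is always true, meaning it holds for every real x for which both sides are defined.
No, this is NOT an identity.

Claim: √(x²+1) = x + 1.
Test a specific point where both sides are defined: x = 4.
LHS = √(x²+1) ≈ 4.1231
RHS = x + 1 ≈ 5.0000
Since 4.1231 ≠ 5.0000, the equation fails at this point, so it cannot hold for every real x for which both sides are defined.
(x+1)² = x² + 2x + 1 ≠ x² + 1 unless x = 0.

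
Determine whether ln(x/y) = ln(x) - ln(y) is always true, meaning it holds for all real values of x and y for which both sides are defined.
Claim: ln(x/y) = ln(x) - ln(y).
Reasoning: Both sides are simultaneously defined only when x, y > 0. Write x = e^p, y = e^q. Then x/y = e^(p-q), so ln(x/y) = p - q = ln(x) - ln(y).
So the two sides agree for all real values of x and y for which both sides are defined.

Conclusion: Yes, this is an identity.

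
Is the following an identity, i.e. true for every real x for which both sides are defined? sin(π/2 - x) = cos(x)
Yes, this is an identity.

Claim: sin(π/2 - x) = cos(x).
Reasoning: Use sin(u - v) = sin(u)cos(v) - cos(u)sin(v) with u = π/2, v = x: sin(π/2)cos(x) - cos(π/2)sin(x) = 1·cos(x) - 0·sin(x) = cos(x).
So the two sides agree for every real x for which both sides are defined.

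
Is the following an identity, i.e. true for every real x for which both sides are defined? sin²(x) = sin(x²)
No, this is NOT an identity.

Claim: sin²(x) = sin(x²).
Test a specific point where both sides are defined: x = π/3.
LHS = sin²(x) ≈ 0.7500
RHS = sin(x²) ≈ 0.8897
Since 0.7500 ≠ 0.8897, the equation fails at this point, so it cannot hold for every real x for which both sides are defined.
sin²(x) means (sin x)², squaring the output; sin(x²) squares the input. These are different functions.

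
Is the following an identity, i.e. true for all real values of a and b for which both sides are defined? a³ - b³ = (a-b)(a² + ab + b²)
Yes, this is an identity.

Claim: a³ - b³ = (a-b)(a² + ab + b²).
Reasoning: Expand the right side: (a-b)(a² + ab + b²) = a³ + a²b + ab² - a²b - ab² - b³ = a³ - b³ (the middle terms cancel in pairs).
So the two sides agree for all real values of a and b for which both sides are defined.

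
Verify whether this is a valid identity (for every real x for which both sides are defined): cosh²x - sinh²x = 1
Claim: cosh²x - sinh²x = 1.
Reasoning: With cosh(x) = (e^x + e^-x)/2 and sinh(x) = (e^x - e^-x)/2: cosh²x = (e^(2x) + 2 + e^(-2x))/4 and sinh²x = (e^(2x) - 2 + e^(-2x))/4. Subtracting leaves 4/4 = 1.
So the two sides agree for every real x for which both sides are defined.

Conclusion: Yes, this is an identity.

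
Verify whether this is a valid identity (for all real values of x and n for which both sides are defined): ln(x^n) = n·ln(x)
Claim: ln(x^n) = n·ln(x).
Reasoning: The right side requires x > 0. For x > 0, x^n = (e^(ln x))^n = e^(n·ln x), so taking ln of both sides gives ln(x^n) = n·ln(x).
So the two sides agree for all real values of x and n for which both sides are defined.

Conclusion: Yes, this is an identity.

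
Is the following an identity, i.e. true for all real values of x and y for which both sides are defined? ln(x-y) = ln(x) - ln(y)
No, this is NOT an identity.

Claim: ln(x-y) = ln(x) - ln(y).
Test a specific point where both sides are defined: x = 4, y = 3/2.
LHS = ln(x-y) ≈ 0.9163
RHS = ln(x) - ln(y) ≈ 0.9808
Since 0.9163 ≠ 0.9808, the equation fails at this point, so it cannot hold for all real values of x and y for which both sides are defined.
ln(x) - ln(y) = ln(x/y), not ln(x-y).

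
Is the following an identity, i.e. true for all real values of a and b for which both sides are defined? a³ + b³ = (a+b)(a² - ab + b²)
Claim: a³ + b³ = (a+b)(a² - ab + b²).
Reasoning: Expand the right side: (a+b)(a² - ab + b²) = a³ - a²b + ab² + a²b - ab² + b³ = a³ + b³ (the middle terms cancel in pairs).
So the two sides agree for all real values of a and b for which both sides are defined.

Conclusion: Yes, this is an identity.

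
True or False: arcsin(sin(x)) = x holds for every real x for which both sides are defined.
False.

Claim: arcsin(sin(x)) = x.
Test a specific point where both sides are defined: x = π.
LHS = arcsin(sin(x)) ≈ 0.0000
RHS = x ≈ 3.1416
Since 0.0000 ≠ 3.1416, the equation fails at this point, so it cannot hold for every real x for which both sides are defined.
arcsin only returns values in [-π/2, π/2], so arcsin(sin(x)) = x holds only for x in that interval, not for all real x.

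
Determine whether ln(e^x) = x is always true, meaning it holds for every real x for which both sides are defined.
Yes, this is an identity.

Claim: ln(e^x) = x.
Reasoning: ln is the inverse of the exponential: ln(e^x) asks for the exponent p with e^p = e^x, and since e^p is one-to-one that exponent is p = x.
So the two sides agree for every real x for which both sides are defined.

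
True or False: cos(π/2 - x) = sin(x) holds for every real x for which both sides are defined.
True.

Claim: cos(π/2 - x) = sin(x).
Reasoning: Use cos(u - v) = cos(u)cos(v) + sin(u)sin(v) with u = π/2, v = x: cos(π/2)cos(x) + sin(π/2)sin(x) = 0·cos(x) + 1·sin(x) = sin(x).
So the two sides agree for every real x for which both sides are defined.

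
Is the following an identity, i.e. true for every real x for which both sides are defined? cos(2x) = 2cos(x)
No, this is NOT an identity.

Claim: cos(2x) = 2cos(x).
Test a specific point where both sides are defined: x = 3π/4.
LHS = cos(2x) ≈ 0.0000
RHS = 2cos(x) ≈ -1.4142
Since 0.0000 ≠ -1.4142, the equation fails at this point, so it cannot hold for every real x for which both sides are defined.
The correct double-angle formula is cos(2x) = cos²x - sin²x.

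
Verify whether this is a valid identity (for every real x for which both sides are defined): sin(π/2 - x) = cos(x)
Yes, this is an identity.

Claim: sin(π/2 - x) = cos(x).
Reasoning: Use sin(u - v) = sin(u)cos(v) - cos(u)sin(v) with u = π/2, v = x: sin(π/2)cos(x) - cos(π/2)sin(x) = 1·cos(x) - 0·sin(x) = cos(x).
So the two sides agree for every real x for which both sides are defined.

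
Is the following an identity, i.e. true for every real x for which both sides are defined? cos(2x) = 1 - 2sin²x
Yes, this is an identity.

Claim: cos(2x) = 1 - 2sin²x.
Reasoning: cos(2x) = cos²x - sin²x. Replace cos²x by 1 - sin²x: (1 - sin²x) - sin²x = 1 - 2sin²x.
So the two sides agree for every real x for which both sides are defined.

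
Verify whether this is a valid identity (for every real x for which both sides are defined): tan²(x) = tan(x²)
Claim: tan²(x) = tan(x²).
Test a specific point where both sides are defined: x = π/4.
LHS = tan²(x) ≈ 1.0000
RHS = tan(x²) ≈ 0.7092
Since 1.0000 ≠ 0.7092, the equation fails at this point, so it cannot hold for every real x for which both sides are defined.
tan²(x) means (tan x)², squaring the output; tan(x²) squares the input. These are different functions.

Conclusion: No, this is NOT an identity.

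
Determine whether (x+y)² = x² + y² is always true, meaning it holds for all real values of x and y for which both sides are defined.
No, this is NOT an identity.

Claim: (x+y)² = x² + y².
Test a specific point where both sides are defined: x = 2, y = 5.
LHS = (x+y)² ≈ 49.0000
RHS = x² + y² ≈ 29.0000
Since 49.0000 ≠ 29.0000, the equation fails at this point, so it cannot hold for all real values of x and y for which both sides are defined.
The correct expansion is (x+y)² = x² + 2xy + y²; the cross term 2xy is missing.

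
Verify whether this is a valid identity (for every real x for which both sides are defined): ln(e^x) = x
Claim: ln(e^x) = x.
Reasoning: ln is the inverse of the exponential: ln(e^x) asks for the exponent p with e^p = e^x, and since e^p is one-to-one that exponent is p = x.
So the two sides agree for every real x for which both sides are defined.

Conclusion: Yes, this is an identity.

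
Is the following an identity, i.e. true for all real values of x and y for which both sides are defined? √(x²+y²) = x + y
No, this is NOT an identity.

Claim: √(x²+y²) = x + y.
Test a specific point where both sides are defined: x = 1/2, y = 5.
LHS = √(x²+y²) ≈ 5.0249
RHS = x + y ≈ 5.5000
Since 5.0249 ≠ 5.5000, the equation fails at this point, so it cannot hold for all real values of x and y for which both sides are defined.
(x+y)² = x² + 2xy + y², not x² + y², so the square root does not split this way.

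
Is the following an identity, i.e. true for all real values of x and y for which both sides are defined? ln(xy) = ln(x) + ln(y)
Yes, this is an identity.

Claim: ln(xy) = ln(x) + ln(y).
Reasoning: Both sides are simultaneously defined only when x, y > 0. Write x = e^p, y = e^q (p = ln x, q = ln y). Then xy = e^p · e^q = e^(p+q), so ln(xy) = p + q = ln(x) + ln(y).
So the two sides agree for all real values of x and y for which both sides are defined.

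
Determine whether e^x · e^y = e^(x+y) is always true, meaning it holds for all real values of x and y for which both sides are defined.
Yes, this is an identity.

Claim: e^x · e^y = e^(x+y).
Reasoning: This is the law of exponents for a common base: multiplying powers adds exponents. E.g. from the series, (Σ x^j/j!)(Σ y^k/k!) = Σ_m (Σ_{j+k=m} x^j y^k/(j!k!)) = Σ_m (x+y)^m/m! by the binomial theorem.
So the two sides agree for all real values of x and y for which both sides are defined.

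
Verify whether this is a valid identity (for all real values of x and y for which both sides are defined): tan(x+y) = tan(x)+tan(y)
No, this is NOT an identity.

Claim: tan(x+y) = tan(x)+tan(y).
Test a specific point where both sides are defined: x = π/3, y = -π/6.
LHS = tan(x+y) ≈ 0.5774
RHS = tan(x)+tan(y) ≈ 1.1547
Since 0.5774 ≠ 1.1547, the equation fails at this point, so it cannot hold for all real values of x and y for which both sides are defined.
The correct formula is tan(x+y) = (tan(x) + tan(y))/(1 - tan(x)tan(y)).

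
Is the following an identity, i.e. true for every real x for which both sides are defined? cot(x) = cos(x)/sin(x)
Yes, this is an identity.

Claim: cot(x) = cos(x)/sin(x).
Reasoning: cot(x) is defined as 1/tan(x) = 1/(sin(x)/cos(x)) = cos(x)/sin(x), wherever sin(x) ≠ 0.
So the two sides agree for every real x for which both sides are defined.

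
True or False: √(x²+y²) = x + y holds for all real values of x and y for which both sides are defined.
False.

Claim: √(x²+y²) = x + y.
Test a specific point where both sides are defined: x = 5, y = 2.
LHS = √(x²+y²) ≈ 5.3852
RHS = x + y ≈ 7.0000
Since 5.3852 ≠ 7.0000, the equation fails at this point, so it cannot hold for all real values of x and y for which both sides are defined.
(x+y)² = x² + 2xy + y², not x² + y², so the square root does not split this way.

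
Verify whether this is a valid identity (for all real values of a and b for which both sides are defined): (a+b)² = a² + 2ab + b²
Yes, this is an identity.

Claim: (a+b)² = a² + 2ab + b².
Reasoning: Expand: (a+b)² = (a+b)(a+b) = a·a + a·b + b·a + b·b = a² + 2ab + b².
So the two sides agree for all real values of a and b for which both sides are defined.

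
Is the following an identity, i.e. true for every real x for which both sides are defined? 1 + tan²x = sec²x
Yes, this is an identity.

Claim: 1 + tan²x = sec²x.
Reasoning: Start from sin²x + cos²x = 1 and divide every term by cos²x (allowed wherever tan x and sec x are defined): tan²x + 1 = 1/cos²x = sec²x.
So the two sides agree for every real x for which both sides are defined.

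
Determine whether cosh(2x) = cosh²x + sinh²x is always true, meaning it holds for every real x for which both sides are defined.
Yes, this is an identity.

Claim: cosh(2x) = cosh²x + sinh²x.
Reasoning: cosh²x = (e^(2x) + 2 + e^(-2x))/4 and sinh²x = (e^(2x) - 2 + e^(-2x))/4. Adding gives (2e^(2x) + 2e^(-2x))/4 = (e^(2x) + e^(-2x))/2 = cosh(2x).
So the two sides agree for every real x for which both sides are defined.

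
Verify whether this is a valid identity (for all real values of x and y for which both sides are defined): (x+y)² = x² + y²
No, this is NOT an identity.

Claim: (x+y)² = x² + y².
Test a specific point where both sides are defined: x = -2, y = 3.
LHS = (x+y)² ≈ 1.0000
RHS = x² + y² ≈ 13.0000
Since 1.0000 ≠ 13.0000, the equation fails at this point, so it cannot hold for all real values of x and y for which both sides are defined.
The correct expansion is (x+y)² = x² + 2xy + y²; the cross term 2xy is missing.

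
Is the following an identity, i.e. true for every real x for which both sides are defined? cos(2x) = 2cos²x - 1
Claim: cos(2x) = 2cos²x - 1.
Reasoning: cos(2x) = cos²x - sin²x. Replace sin²x by 1 - cos²x: cos²x - (1 - cos²x) = 2cos²x - 1.
So the two sides agree for every real x for which both sides are defined.

Conclusion: Yes, this is an identity.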